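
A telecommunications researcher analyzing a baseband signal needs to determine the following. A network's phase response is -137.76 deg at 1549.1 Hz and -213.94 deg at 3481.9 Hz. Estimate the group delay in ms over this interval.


Group delay from phase difference:
tau = -d(phi)/d(omega)
d(phi) = -76.18 deg = -1.329592 rad
d(omega) = 2*pi*(3481.9 - 1549.1) = 12144.1406 rad/s
tau = -(-1.329592) / 12144.1406
    = 0.1095 ms

0.1095 ms


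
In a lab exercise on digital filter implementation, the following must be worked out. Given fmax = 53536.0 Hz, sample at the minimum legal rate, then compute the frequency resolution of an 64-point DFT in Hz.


Step 1 — Nyquist sampling rate:
fs = 2 * fmax = 2 * 53536.0 = 107072.0 Hz

Step 2 — DFT bin spacing:
df = fs / N = 107072.0 / 64 = 1673.0 Hz

1673.0 Hz


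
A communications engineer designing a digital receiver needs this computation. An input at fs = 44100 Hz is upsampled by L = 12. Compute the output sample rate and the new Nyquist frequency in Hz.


Step 1 — output sample rate after interpolation by L:
fs_out = L * fs_in = 12 * 44100 = 529200 Hz

Step 2 — Nyquist frequency of the output stream:
f_Nyq = fs_out / 2 = 529200 / 2 = 264600.0 Hz

fs_out = 529200 Hz; f_Nyquist = 264600.0 Hz


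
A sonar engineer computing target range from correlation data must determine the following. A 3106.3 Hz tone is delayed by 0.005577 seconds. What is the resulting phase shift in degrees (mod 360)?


Phase shift from frequency and time delay:
phi = 360 * f * t_delay
    = 360 * 3106.3 * 0.005577
    = 6236.58 degrees
    mod 360 = 116.58 degrees

116.58 degrees


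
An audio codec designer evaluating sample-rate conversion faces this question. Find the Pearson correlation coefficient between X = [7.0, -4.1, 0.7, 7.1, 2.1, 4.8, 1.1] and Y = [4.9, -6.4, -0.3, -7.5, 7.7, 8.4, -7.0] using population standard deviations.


Pearson correlation coefficient (population):
r = cov(X,Y) / (std(X) * std(Y))
Mean X = 2.6714, Mean Y = -0.0286
Cov(X,Y) = 8.057755
Std(X) = 3.691966, Std(Y) = 6.54822
r = 0.3333

0.3333


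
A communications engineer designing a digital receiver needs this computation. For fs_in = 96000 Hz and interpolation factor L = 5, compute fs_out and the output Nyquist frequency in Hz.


Step 1 — output sample rate after interpolation by L:
fs_out = L * fs_in = 5 * 96000 = 480000 Hz

Step 2 — Nyquist frequency of the output stream:
f_Nyq = fs_out / 2 = 480000 / 2 = 240000.0 Hz

fs_out = 480000 Hz; f_Nyquist = 240000.0 Hz


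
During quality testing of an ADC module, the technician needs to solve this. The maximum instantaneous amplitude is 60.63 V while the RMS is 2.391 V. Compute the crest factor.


Crest factor is the ratio of peak to RMS:
CF = V_peak / V_rms
   = 60.63 / 2.391
   = 25.3576

25.3576


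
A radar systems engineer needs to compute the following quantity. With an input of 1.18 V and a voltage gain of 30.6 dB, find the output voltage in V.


Output voltage from dB gain:
V_out = V_in * 10^(gain_dB / 20)
      = 1.18 * 10^(30.6 / 20)
      = 1.18 * 33.884416
      = 39.9836 V

39.9836 V


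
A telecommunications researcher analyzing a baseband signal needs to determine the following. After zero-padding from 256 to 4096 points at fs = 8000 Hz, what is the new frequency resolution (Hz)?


Frequency resolution after zero-padding:
N_padded = 256 * 16 = 4096
df = fs / N_padded
   = 8000 / 4096
   = 1.9531 Hz

1.9531 Hz


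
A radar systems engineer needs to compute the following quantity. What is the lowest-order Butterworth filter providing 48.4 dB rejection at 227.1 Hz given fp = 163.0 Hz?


Butterworth filter order formula:
n = log10(10^(A/10) - 1) / (2 * log10(f_stop/f_pass))
10^(48.4/10) - 1 = 69182.0971
f_stop/f_pass = 227.1 / 163.0 = 1.3933
n = 16.8021 -> ceil = 17

17


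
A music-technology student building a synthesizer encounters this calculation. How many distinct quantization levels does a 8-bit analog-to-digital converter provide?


Number of quantization levels = 2^N
= 2^8
= 256

256


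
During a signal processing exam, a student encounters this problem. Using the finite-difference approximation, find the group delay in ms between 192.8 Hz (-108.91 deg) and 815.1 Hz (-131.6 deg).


Group delay from phase difference:
tau = -d(phi)/d(omega)
d(phi) = -22.69 deg = -0.396015 rad
d(omega) = 2*pi*(815.1 - 192.8) = 3910.0262 rad/s
tau = -(-0.396015) / 3910.0262
    = 0.1013 ms

0.1013 ms


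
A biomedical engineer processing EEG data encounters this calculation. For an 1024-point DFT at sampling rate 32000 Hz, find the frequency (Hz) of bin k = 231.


Frequency of DFT bin k:
f_k = k * fs / N
    = 231 * 32000 / 1024
    = 7392000 / 1024
    = 7218.75 Hz

7218.75 Hz


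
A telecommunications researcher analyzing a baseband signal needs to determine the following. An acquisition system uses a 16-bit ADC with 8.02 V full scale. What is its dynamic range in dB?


Dynamic range from full-scale to LSB:
V_min = V_max / 2^bits = 8.02 / 2^16
DR = 20 * log10(V_max / V_min)
   = 20 * log10(2^16)
   = 20 * 16 * log10(2)
   = 96.33 dB

96.33 dB


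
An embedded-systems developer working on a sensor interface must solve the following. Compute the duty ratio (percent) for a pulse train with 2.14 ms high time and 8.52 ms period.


Duty cycle as a percentage:
DC = (t_on / T) * 100
   = (2.14 / 8.52) * 100
   = 0.251174 * 100
   = 25.12 %

25.12 %


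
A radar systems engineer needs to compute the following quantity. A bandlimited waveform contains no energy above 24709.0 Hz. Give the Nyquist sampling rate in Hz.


The Nyquist rate is twice the maximum frequency component.
fs_min = 2 * fmax
      = 2 * 24709.0
      = 49418.0 Hz

49418.0


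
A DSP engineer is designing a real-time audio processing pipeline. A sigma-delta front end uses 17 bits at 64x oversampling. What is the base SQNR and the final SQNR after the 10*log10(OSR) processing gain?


Step 1 — baseline SQNR at Nyquist:
SQNR_base = 6.02*N + 1.76
          = 6.02*17 + 1.76
          = 104.1 dB

Step 2 — oversampling processing gain:
G = 10*log10(OSR) = 10*log10(64) = 18.06 dB

Step 3 — total:
SQNR_total = 104.1 + 18.06 = 122.16 dB

Base SQNR = 104.1 dB; oversampled SQNR = 122.16 dB


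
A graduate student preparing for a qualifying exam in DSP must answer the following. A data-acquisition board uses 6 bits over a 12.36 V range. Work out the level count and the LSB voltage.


Step 1 — number of quantization levels:
L = 2^N = 2^6 = 64

Step 2 — LSB step size:
delta = Vfs / L
      = 12.36 / 64
      = 0.193125 V

Levels = 64; step size = 0.193125 V


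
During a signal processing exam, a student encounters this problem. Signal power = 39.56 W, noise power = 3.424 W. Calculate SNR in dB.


SNR in decibels:
SNR = 10 * log10(Ps / Pn)
    = 10 * log10(39.56 / 3.424)
    = 10 * log10(11.5537)
    = 10 * 1.0627
    = 10.63 dB

10.63 dB


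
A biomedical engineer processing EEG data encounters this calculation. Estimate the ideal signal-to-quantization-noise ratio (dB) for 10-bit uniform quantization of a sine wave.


Theoretical SNR for a full-scale sinusoid:
SNR = 6.02 * N + 1.76
    = 6.02 * 10 + 1.76
    = 60.2 + 1.76
    = 61.96 dB

61.96 dB


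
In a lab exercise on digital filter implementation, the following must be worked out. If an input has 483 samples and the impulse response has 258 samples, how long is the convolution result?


Linear convolution output length:
L = N + M - 1
  = 483 + 258 - 1
  = 740 samples

740


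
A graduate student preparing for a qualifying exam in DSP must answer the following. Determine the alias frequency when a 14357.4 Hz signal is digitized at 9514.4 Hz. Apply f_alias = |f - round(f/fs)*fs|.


Compute the nearest integer multiple of fs to the signal:
n = round(14357.4 / 9514.4) = 2
f_alias = |14357.4 - 2 * 9514.4|
        = |14357.4 - 19028.8|
        = 4671.4 Hz

4671.4


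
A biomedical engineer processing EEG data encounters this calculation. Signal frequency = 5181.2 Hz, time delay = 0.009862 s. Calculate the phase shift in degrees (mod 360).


Phase shift from frequency and time delay:
phi = 360 * f * t_delay
    = 360 * 5181.2 * 0.009862
    = 18394.92 degrees
    mod 360 = 34.92 degrees

34.92 degrees


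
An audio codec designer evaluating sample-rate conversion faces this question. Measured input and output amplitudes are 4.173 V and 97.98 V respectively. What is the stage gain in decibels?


Voltage gain in dB:
G = 20 * log10(Vout / Vin)
  = 20 * log10(97.98 / 4.173)
  = 20 * log10(23.479511)
  = 20 * 1.370689
  = 27.41 dB

27.41 dB


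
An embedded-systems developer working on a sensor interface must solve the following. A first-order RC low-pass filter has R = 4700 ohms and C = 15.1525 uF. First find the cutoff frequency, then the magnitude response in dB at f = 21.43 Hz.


Step 1 — cutoff frequency:
fc = 1 / (2*pi*R*C)
C = 15.1525 uF = 1.51525e-05 F
fc = 1 / (2*pi*4700*1.51525e-05)
   = 2.2348 Hz

Step 2 — magnitude at f = 21.43 Hz:
|H(f)| = 1 / sqrt(1 + (f/fc)^2)
f/fc = 21.43 / 2.2348 = 9.589225
|H| = 1 / sqrt(1 + 91.953236) = 0.1037213
|H|_dB = 20*log10(0.1037213) = -19.68 dB

fc = 2.2348 Hz; |H(21.43 Hz)| = -19.68 dB


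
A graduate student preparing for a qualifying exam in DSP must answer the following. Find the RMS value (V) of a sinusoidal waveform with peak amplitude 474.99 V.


RMS voltage for a sinusoidal waveform:
V_rms = V_peak / sqrt(2)
      = 474.99 / 1.414214
      = 335.869 V

335.869 V


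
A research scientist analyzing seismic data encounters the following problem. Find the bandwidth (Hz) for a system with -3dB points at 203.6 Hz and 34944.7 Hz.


Bandwidth is the difference of -3dB frequencies:
BW = f_high - f_low
   = 34944.7 - 203.6
   = 34741.1 Hz

34741.1 Hz


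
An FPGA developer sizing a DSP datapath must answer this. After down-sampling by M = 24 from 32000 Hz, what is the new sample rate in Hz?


Decimation reduces the sample rate:
fs_out = fs_in / M
       = 32000 / 24
       = 1333.3333 Hz

1333.3333 Hz


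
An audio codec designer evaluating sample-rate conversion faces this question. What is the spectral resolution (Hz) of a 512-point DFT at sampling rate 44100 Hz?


DFT frequency resolution:
df = fs / N
   = 44100 / 512
   = 86.1328 Hz

86.1328 Hz


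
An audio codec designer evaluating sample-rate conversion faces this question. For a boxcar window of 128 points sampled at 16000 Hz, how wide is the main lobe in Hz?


Main lobe width for a rectangular window:
Width = 2 * fs / N
      = 2 * 16000 / 128
      = 32000 / 128
      = 250.0 Hz

250.0 Hz


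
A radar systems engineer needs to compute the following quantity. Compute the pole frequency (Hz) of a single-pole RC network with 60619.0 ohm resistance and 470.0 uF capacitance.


Cutoff frequency of a first-order RC filter:
fc = 1 / (2 * pi * R * C)
C = 470.0 uF = 0.00047 F
fc = 1 / (2 * pi * 60619.0 * 0.00047)
   = 1 / 179.01379276388
   = 0.005586 Hz

0.005586 Hz


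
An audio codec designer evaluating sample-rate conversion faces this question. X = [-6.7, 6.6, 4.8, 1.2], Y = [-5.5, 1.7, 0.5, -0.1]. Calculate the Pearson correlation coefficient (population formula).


Pearson correlation coefficient (population):
r = cov(X,Y) / (std(X) * std(Y))
Mean X = 1.475, Mean Y = -0.85
Cov(X,Y) = 13.84125
Std(X) = 5.104594, Std(Y) = 2.761793
r = 0.9818

0.9818


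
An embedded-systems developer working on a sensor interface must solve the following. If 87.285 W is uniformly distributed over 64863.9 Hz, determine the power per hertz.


Power spectral density:
PSD = P / BW
    = 87.285 / 64863.9
    = 0.00134566 W/Hz

0.00134566 W/Hz


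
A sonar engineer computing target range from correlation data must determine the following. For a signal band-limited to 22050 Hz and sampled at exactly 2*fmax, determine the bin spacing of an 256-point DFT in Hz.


Step 1 — Nyquist sampling rate:
fs = 2 * fmax = 2 * 22050 = 44100 Hz

Step 2 — DFT bin spacing:
df = fs / N = 44100 / 256 = 172.2656 Hz

172.2656 Hz


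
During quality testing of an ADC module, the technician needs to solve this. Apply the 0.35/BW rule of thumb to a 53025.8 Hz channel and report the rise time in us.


Rise time from bandwidth relationship:
tr = 0.35 / BW
   = 0.35 / 53025.8
   = 6.600560482e-06 s
   = 6.6006 us

6.6006 us


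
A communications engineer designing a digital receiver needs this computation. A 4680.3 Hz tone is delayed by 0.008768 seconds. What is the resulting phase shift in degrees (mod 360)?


Phase shift from frequency and time delay:
phi = 360 * f * t_delay
    = 360 * 4680.3 * 0.008768
    = 14773.27 degrees
    mod 360 = 13.27 degrees

13.27 degrees


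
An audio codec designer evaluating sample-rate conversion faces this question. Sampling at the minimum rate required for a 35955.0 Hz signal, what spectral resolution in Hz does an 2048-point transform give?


Step 1 — Nyquist sampling rate:
fs = 2 * fmax = 2 * 35955.0 = 71910.0 Hz

Step 2 — DFT bin spacing:
df = fs / N = 71910.0 / 2048 = 35.1123 Hz

35.1123 Hz


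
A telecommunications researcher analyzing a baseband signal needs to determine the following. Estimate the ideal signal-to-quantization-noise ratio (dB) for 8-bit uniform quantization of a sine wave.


Theoretical SNR for a full-scale sinusoid:
SNR = 6.02 * N + 1.76
    = 6.02 * 8 + 1.76
    = 48.16 + 1.76
    = 49.92 dB

49.92 dB


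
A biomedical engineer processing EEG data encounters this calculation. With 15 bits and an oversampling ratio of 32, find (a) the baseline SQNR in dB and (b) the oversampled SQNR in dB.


Step 1 — baseline SQNR at Nyquist:
SQNR_base = 6.02*N + 1.76
          = 6.02*15 + 1.76
          = 92.06 dB

Step 2 — oversampling processing gain:
G = 10*log10(OSR) = 10*log10(32) = 15.05 dB

Step 3 — total:
SQNR_total = 92.06 + 15.05 = 107.11 dB

Base SQNR = 92.06 dB; oversampled SQNR = 107.11 dB


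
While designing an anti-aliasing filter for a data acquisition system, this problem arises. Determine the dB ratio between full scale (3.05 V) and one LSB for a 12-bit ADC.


Dynamic range from full-scale to LSB:
V_min = V_max / 2^bits = 3.05 / 2^12
DR = 20 * log10(V_max / V_min)
   = 20 * log10(2^12)
   = 20 * 12 * log10(2)
   = 72.25 dB

72.25 dB


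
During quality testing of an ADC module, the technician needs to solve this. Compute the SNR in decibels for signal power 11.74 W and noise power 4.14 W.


SNR in decibels:
SNR = 10 * log10(Ps / Pn)
    = 10 * log10(11.74 / 4.14)
    = 10 * log10(2.8357)
    = 10 * 0.4527
    = 4.53 dB

4.53 dB


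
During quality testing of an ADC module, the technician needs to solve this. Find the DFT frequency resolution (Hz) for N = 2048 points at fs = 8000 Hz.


DFT frequency resolution:
df = fs / N
   = 8000 / 2048
   = 3.9062 Hz

3.9062 Hz


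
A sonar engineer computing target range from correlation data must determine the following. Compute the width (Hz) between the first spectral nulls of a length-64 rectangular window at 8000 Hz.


Main lobe width for a rectangular window:
Width = 2 * fs / N
      = 2 * 8000 / 64
      = 16000 / 64
      = 250.0 Hz

250.0 Hz


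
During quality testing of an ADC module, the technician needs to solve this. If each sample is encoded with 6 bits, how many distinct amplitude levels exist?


Number of quantization levels = 2^N
= 2^6
= 64

64


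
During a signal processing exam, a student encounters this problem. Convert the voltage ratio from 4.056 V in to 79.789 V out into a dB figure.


Voltage gain in dB:
G = 20 * log10(Vout / Vin)
  = 20 * log10(79.789 / 4.056)
  = 20 * log10(19.671844)
  = 20 * 1.293845
  = 25.88 dB

25.88 dB


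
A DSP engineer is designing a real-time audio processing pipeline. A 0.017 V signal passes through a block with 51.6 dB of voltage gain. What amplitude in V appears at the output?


Output voltage from dB gain:
V_out = V_in * 10^(gain_dB / 20)
      = 0.017 * 10^(51.6 / 20)
      = 0.017 * 380.189396
      = 6.4632 V

6.4632 V


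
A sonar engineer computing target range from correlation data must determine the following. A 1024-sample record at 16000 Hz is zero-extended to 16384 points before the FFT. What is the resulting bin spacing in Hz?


Frequency resolution after zero-padding:
N_padded = 1024 * 16 = 16384
df = fs / N_padded
   = 16000 / 16384
   = 0.9766 Hz

0.9766 Hz


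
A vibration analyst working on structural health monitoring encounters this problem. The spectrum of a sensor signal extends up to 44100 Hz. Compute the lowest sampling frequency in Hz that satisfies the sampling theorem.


The Nyquist rate is twice the maximum frequency component.
fs_min = 2 * fmax
      = 2 * 44100
      = 88200 Hz

88200


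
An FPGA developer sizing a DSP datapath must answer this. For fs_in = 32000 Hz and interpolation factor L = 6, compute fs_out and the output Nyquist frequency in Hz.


Step 1 — output sample rate after interpolation by L:
fs_out = L * fs_in = 6 * 32000 = 192000 Hz

Step 2 — Nyquist frequency of the output stream:
f_Nyq = fs_out / 2 = 192000 / 2 = 96000.0 Hz

fs_out = 192000 Hz; f_Nyquist = 96000.0 Hz


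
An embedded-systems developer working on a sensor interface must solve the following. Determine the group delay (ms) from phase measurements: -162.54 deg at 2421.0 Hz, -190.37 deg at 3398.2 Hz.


Group delay from phase difference:
tau = -d(phi)/d(omega)
d(phi) = -27.83 deg = -0.485725 rad
d(omega) = 2*pi*(3398.2 - 2421.0) = 6139.9287 rad/s
tau = -(-0.485725) / 6139.9287
    = 0.0791 ms

0.0791 ms


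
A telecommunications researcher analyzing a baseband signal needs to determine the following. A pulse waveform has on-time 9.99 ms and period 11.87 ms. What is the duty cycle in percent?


Duty cycle as a percentage:
DC = (t_on / T) * 100
   = (9.99 / 11.87) * 100
   = 0.841618 * 100
   = 84.16 %

84.16 %


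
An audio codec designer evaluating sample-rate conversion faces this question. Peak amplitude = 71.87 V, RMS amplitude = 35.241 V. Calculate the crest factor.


Crest factor is the ratio of peak to RMS:
CF = V_peak / V_rms
   = 71.87 / 35.241
   = 2.0394

2.0394


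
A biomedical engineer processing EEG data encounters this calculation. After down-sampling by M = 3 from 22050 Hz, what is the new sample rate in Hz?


Decimation reduces the sample rate:
fs_out = fs_in / M
       = 22050 / 3
       = 7350.0 Hz

7350.0 Hz


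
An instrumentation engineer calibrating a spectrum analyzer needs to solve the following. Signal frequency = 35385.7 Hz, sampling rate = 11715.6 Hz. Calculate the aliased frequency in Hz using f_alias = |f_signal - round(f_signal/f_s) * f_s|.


Compute the nearest integer multiple of fs to the signal:
n = round(35385.7 / 11715.6) = 3
f_alias = |35385.7 - 3 * 11715.6|
        = |35385.7 - 35146.8|
        = 238.9 Hz

238.9


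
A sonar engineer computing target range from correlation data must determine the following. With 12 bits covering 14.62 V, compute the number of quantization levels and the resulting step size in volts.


Step 1 — number of quantization levels:
L = 2^N = 2^12 = 4096

Step 2 — LSB step size:
delta = Vfs / L
      = 14.62 / 4096
      = 0.00356934 V

Levels = 4096; step size = 0.00356934 V


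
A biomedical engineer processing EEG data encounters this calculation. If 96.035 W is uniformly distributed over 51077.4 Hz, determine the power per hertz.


Power spectral density:
PSD = P / BW
    = 96.035 / 51077.4
    = 0.00188019 W/Hz

0.00188019 W/Hz


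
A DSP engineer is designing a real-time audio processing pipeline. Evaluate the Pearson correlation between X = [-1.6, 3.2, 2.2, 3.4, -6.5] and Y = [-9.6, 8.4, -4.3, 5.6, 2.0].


Pearson correlation coefficient (population):
r = cov(X,Y) / (std(X) * std(Y))
Mean X = 0.14, Mean Y = 0.42
Cov(X,Y) = 7.7052
Std(X) = 3.777618, Std(Y) = 6.567922
r = 0.3106

0.3106


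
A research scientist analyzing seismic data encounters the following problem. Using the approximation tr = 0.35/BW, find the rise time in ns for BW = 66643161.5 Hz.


Rise time from bandwidth relationship:
tr = 0.35 / BW
   = 0.35 / 66643161.5
   = 5.251851685e-09 s
   = 5.2519 ns

5.2519 ns


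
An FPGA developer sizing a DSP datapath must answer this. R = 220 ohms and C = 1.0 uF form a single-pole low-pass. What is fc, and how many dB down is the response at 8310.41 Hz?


Step 1 — cutoff frequency:
fc = 1 / (2*pi*R*C)
C = 1.0 uF = 1e-06 F
fc = 1 / (2*pi*220*1e-06)
   = 723.432 Hz

Step 2 — magnitude at f = 8310.41 Hz:
|H(f)| = 1 / sqrt(1 + (f/fc)^2)
f/fc = 8310.41 / 723.432 = 11.487479
|H| = 1 / sqrt(1 + 131.962174) = 0.0867233
|H|_dB = 20*log10(0.0867233) = -21.24 dB

fc = 723.432 Hz; |H(8310.41 Hz)| = -21.24 dB


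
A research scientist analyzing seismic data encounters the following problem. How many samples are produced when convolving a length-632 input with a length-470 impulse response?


Linear convolution output length:
L = N + M - 1
  = 632 + 470 - 1
  = 1101 samples

1101


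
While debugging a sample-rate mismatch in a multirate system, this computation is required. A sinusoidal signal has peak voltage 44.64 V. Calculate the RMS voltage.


RMS voltage for a sinusoidal waveform:
V_rms = V_peak / sqrt(2)
      = 44.64 / 1.414214
      = 31.565 V

31.565 V


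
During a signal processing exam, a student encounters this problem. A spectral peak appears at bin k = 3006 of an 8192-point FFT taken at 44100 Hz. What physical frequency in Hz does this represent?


Frequency of DFT bin k:
f_k = k * fs / N
    = 3006 * 44100 / 8192
    = 132564600 / 8192
    = 16182.202 Hz

16182.202 Hz


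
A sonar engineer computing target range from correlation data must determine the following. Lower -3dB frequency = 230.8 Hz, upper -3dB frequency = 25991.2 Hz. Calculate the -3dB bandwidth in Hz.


Bandwidth is the difference of -3dB frequencies:
BW = f_high - f_low
   = 25991.2 - 230.8
   = 25760.4 Hz

25760.4 Hz


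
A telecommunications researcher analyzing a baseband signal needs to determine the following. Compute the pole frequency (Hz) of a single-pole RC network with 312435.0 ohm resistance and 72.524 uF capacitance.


Cutoff frequency of a first-order RC filter:
fc = 1 / (2 * pi * R * C)
C = 72.524 uF = 7.2524e-05 F
fc = 1 / (2 * pi * 312435.0 * 7.2524e-05)
   = 1 / 142.37092169306
   = 0.007024 Hz

0.007024 Hz


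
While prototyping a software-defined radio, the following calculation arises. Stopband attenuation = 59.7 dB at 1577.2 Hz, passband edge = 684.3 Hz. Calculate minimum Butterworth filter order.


Butterworth filter order formula:
n = log10(10^(A/10) - 1) / (2 * log10(f_stop/f_pass))
10^(59.7/10) - 1 = 933253.3008
f_stop/f_pass = 1577.2 / 684.3 = 2.3048
n = 8.2313 -> ceil = 9

9


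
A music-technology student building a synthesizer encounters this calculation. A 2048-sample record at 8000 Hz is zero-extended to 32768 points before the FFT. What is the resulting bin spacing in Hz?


Frequency resolution after zero-padding:
N_padded = 2048 * 16 = 32768
df = fs / N_padded
   = 8000 / 32768
   = 0.2441 Hz

0.2441 Hz


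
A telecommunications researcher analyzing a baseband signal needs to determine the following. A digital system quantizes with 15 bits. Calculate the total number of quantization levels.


Number of quantization levels = 2^N
= 2^15
= 32768

32768


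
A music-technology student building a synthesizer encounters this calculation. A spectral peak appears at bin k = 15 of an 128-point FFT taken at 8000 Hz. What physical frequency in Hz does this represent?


Frequency of DFT bin k:
f_k = k * fs / N
    = 15 * 8000 / 128
    = 120000 / 128
    = 937.5 Hz

937.5 Hz


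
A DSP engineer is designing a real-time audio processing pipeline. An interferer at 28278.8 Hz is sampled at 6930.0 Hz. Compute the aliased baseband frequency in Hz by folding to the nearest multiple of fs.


Compute the nearest integer multiple of fs to the signal:
n = round(28278.8 / 6930.0) = 4
f_alias = |28278.8 - 4 * 6930.0|
        = |28278.8 - 27720.0|
        = 558.8 Hz

558.8


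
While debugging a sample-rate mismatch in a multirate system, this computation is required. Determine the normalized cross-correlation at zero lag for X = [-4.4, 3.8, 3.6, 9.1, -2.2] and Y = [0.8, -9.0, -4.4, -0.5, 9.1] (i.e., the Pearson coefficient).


Pearson correlation coefficient (population):
r = cov(X,Y) / (std(X) * std(Y))
Mean X = 1.98, Mean Y = -0.8
Cov(X,Y) = -14.042
Std(X) = 4.791826, Std(Y) = 6.014316
r = -0.4872

-0.4872


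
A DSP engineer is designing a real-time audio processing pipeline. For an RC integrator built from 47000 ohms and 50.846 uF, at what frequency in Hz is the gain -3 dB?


Cutoff frequency of a first-order RC filter:
fc = 1 / (2 * pi * R * C)
C = 50.846 uF = 5.0846e-05 F
fc = 1 / (2 * pi * 47000 * 5.0846e-05)
   = 1 / 15.015317486056
   = 0.066599 Hz

0.066599 Hz


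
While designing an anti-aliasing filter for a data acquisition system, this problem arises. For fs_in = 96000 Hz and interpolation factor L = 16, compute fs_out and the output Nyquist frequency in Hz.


Step 1 — output sample rate after interpolation by L:
fs_out = L * fs_in = 16 * 96000 = 1536000 Hz

Step 2 — Nyquist frequency of the output stream:
f_Nyq = fs_out / 2 = 1536000 / 2 = 768000.0 Hz

fs_out = 1536000 Hz; f_Nyquist = 768000.0 Hz


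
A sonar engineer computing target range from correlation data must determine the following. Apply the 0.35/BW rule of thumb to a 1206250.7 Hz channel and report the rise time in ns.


Rise time from bandwidth relationship:
tr = 0.35 / BW
   = 0.35 / 1206250.7
   = 2.90155272e-07 s
   = 290.1553 ns

290.1553 ns


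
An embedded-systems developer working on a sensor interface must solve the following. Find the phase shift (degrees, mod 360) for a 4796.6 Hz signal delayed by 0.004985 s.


Phase shift from frequency and time delay:
phi = 360 * f * t_delay
    = 360 * 4796.6 * 0.004985
    = 8607.98 degrees
    mod 360 = 327.98 degrees

327.98 degrees


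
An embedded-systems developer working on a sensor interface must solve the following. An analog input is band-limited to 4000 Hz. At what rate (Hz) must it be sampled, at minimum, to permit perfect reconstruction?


The Nyquist rate is twice the maximum frequency component.
fs_min = 2 * fmax
      = 2 * 4000
      = 8000 Hz

8000


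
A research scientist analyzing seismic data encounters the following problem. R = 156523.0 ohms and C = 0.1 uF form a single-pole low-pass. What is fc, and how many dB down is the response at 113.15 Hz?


Step 1 — cutoff frequency:
fc = 1 / (2*pi*R*C)
C = 0.1 uF = 1e-07 F
fc = 1 / (2*pi*156523.0*1e-07)
   = 10.1682 Hz

Step 2 — magnitude at f = 113.15 Hz:
|H(f)| = 1 / sqrt(1 + (f/fc)^2)
f/fc = 113.15 / 10.1682 = 11.12783
|H| = 1 / sqrt(1 + 123.828601) = 0.0895041
|H|_dB = 20*log10(0.0895041) = -20.96 dB

fc = 10.1682 Hz; |H(113.15 Hz)| = -20.96 dB


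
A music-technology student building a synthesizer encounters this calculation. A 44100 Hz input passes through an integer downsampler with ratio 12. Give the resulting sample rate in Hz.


Decimation reduces the sample rate:
fs_out = fs_in / M
       = 44100 / 12
       = 3675.0 Hz

3675.0 Hz


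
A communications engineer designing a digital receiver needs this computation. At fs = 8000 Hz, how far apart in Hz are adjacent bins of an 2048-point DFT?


DFT frequency resolution:
df = fs / N
   = 8000 / 2048
   = 3.9062 Hz

3.9062 Hz


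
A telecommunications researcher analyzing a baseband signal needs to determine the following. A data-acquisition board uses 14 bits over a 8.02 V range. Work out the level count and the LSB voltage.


Step 1 — number of quantization levels:
L = 2^N = 2^14 = 16384

Step 2 — LSB step size:
delta = Vfs / L
      = 8.02 / 16384
      = 0.0004895 V

Levels = 16384; step size = 0.0004895 V


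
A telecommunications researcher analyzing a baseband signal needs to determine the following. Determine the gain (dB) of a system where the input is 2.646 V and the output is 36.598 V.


Voltage gain in dB:
G = 20 * log10(Vout / Vin)
  = 20 * log10(36.598 / 2.646)
  = 20 * log10(13.831444)
  = 20 * 1.140868
  = 22.82 dB

22.82 dB


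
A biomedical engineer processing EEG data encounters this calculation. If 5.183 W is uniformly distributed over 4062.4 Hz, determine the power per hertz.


Power spectral density:
PSD = P / BW
    = 5.183 / 4062.4
    = 0.00127585 W/Hz

0.00127585 W/Hz


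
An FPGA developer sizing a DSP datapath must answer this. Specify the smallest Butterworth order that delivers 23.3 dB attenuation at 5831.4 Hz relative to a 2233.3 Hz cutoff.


Butterworth filter order formula:
n = log10(10^(A/10) - 1) / (2 * log10(f_stop/f_pass))
10^(23.3/10) - 1 = 212.7962
f_stop/f_pass = 5831.4 / 2233.3 = 2.6111
n = 2.7925 -> ceil = 3

3


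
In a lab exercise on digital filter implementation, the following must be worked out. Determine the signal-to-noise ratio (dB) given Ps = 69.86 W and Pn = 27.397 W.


SNR in decibels:
SNR = 10 * log10(Ps / Pn)
    = 10 * log10(69.86 / 27.397)
    = 10 * log10(2.5499)
    = 10 * 0.4065
    = 4.07 dB

4.07 dB


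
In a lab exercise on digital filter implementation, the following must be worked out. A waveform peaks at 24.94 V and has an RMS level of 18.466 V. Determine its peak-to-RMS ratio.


Crest factor is the ratio of peak to RMS:
CF = V_peak / V_rms
   = 24.94 / 18.466
   = 1.3506

1.3506


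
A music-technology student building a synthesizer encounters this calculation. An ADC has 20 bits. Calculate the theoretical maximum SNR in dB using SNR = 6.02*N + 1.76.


Theoretical SNR for a full-scale sinusoid:
SNR = 6.02 * N + 1.76
    = 6.02 * 20 + 1.76
    = 120.4 + 1.76
    = 122.16 dB

122.16 dB


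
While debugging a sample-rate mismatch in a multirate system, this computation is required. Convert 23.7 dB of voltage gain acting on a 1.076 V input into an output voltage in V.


Output voltage from dB gain:
V_out = V_in * 10^(gain_dB / 20)
      = 1.076 * 10^(23.7 / 20)
      = 1.076 * 15.310875
      = 16.4745 V

16.4745 V


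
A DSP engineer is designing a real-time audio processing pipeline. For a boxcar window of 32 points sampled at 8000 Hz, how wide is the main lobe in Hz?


Main lobe width for a rectangular window:
Width = 2 * fs / N
      = 2 * 8000 / 32
      = 16000 / 32
      = 500.0 Hz

500.0 Hz


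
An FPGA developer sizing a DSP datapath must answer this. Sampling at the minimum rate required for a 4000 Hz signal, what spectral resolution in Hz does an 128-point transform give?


Step 1 — Nyquist sampling rate:
fs = 2 * fmax = 2 * 4000 = 8000 Hz

Step 2 — DFT bin spacing:
df = fs / N = 8000 / 128 = 62.5 Hz

62.5 Hz


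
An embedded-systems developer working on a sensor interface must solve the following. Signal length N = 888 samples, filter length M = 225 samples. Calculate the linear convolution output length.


Linear convolution output length:
L = N + M - 1
  = 888 + 225 - 1
  = 1112 samples

1112


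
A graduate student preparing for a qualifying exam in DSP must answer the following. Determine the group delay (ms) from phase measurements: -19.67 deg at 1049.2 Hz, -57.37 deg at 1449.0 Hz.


Group delay from phase difference:
tau = -d(phi)/d(omega)
d(phi) = -37.7 deg = -0.657989 rad
d(omega) = 2*pi*(1449.0 - 1049.2) = 2512.0175 rad/s
tau = -(-0.657989) / 2512.0175
    = 0.2619 ms

0.2619 ms


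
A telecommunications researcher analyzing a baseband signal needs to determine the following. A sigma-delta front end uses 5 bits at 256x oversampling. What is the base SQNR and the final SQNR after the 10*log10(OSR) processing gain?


Step 1 — baseline SQNR at Nyquist:
SQNR_base = 6.02*N + 1.76
          = 6.02*5 + 1.76
          = 31.86 dB

Step 2 — oversampling processing gain:
G = 10*log10(OSR) = 10*log10(256) = 24.08 dB

Step 3 — total:
SQNR_total = 31.86 + 24.08 = 55.94 dB

Base SQNR = 31.86 dB; oversampled SQNR = 55.94 dB


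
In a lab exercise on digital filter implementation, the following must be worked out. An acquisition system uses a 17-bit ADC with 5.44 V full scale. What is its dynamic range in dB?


Dynamic range from full-scale to LSB:
V_min = V_max / 2^bits = 5.44 / 2^17
DR = 20 * log10(V_max / V_min)
   = 20 * log10(2^17)
   = 20 * 17 * log10(2)
   = 102.35 dB

102.35 dB


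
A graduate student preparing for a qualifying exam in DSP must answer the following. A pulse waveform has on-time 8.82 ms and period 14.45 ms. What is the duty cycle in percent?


Duty cycle as a percentage:
DC = (t_on / T) * 100
   = (8.82 / 14.45) * 100
   = 0.610381 * 100
   = 61.04 %

61.04 %


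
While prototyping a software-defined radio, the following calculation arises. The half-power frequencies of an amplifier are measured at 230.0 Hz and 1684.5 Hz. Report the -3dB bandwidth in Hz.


Bandwidth is the difference of -3dB frequencies:
BW = f_high - f_low
   = 1684.5 - 230.0
   = 1454.5 Hz

1454.5 Hz


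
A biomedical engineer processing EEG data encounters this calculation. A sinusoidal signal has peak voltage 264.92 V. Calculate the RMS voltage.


RMS voltage for a sinusoidal waveform:
V_rms = V_peak / sqrt(2)
      = 264.92 / 1.414214
      = 187.327 V

187.327 V


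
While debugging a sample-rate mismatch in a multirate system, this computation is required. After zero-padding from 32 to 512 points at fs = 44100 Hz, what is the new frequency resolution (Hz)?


Frequency resolution after zero-padding:
N_padded = 32 * 16 = 512
df = fs / N_padded
   = 44100 / 512
   = 86.1328 Hz

86.1328 Hz


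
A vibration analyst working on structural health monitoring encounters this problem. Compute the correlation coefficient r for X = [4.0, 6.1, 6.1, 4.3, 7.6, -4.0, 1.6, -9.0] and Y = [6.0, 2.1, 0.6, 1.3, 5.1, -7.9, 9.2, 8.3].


Pearson correlation coefficient (population):
r = cov(X,Y) / (std(X) * std(Y))
Mean X = 2.0875, Mean Y = 3.0875
Cov(X,Y) = 0.609844
Std(X) = 5.377834, Std(Y) = 5.100842
r = 0.0222

0.0222


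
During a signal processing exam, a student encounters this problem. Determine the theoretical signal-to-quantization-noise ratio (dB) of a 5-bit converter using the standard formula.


Theoretical SNR for a full-scale sinusoid:
SNR = 6.02 * N + 1.76
    = 6.02 * 5 + 1.76
    = 30.1 + 1.76
    = 31.86 dB

31.86 dB


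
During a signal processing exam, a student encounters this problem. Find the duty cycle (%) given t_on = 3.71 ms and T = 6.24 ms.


Duty cycle as a percentage:
DC = (t_on / T) * 100
   = (3.71 / 6.24) * 100
   = 0.594551 * 100
   = 59.46 %

59.46 %


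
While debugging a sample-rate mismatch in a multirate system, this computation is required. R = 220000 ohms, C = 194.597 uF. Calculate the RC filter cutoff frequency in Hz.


Cutoff frequency of a first-order RC filter:
fc = 1 / (2 * pi * R * C)
C = 194.597 uF = 0.000194597 F
fc = 1 / (2 * pi * 220000 * 0.000194597)
   = 1 / 268.99158246867
   = 0.003718 Hz

0.003718 Hz


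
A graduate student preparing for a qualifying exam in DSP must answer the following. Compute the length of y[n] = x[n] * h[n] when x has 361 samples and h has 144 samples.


Linear convolution output length:
L = N + M - 1
  = 361 + 144 - 1
  = 504 samples

504


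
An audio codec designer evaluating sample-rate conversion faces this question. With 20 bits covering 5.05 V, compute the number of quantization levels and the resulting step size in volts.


Step 1 — number of quantization levels:
L = 2^N = 2^20 = 1048576

Step 2 — LSB step size:
delta = Vfs / L
      = 5.05 / 1048576
      = 4.82e-06 V

Levels = 1048576; step size = 4.82e-06 V


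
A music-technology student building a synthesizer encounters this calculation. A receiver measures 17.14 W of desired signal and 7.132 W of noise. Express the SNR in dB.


SNR in decibels:
SNR = 10 * log10(Ps / Pn)
    = 10 * log10(17.14 / 7.132)
    = 10 * log10(2.4033)
    = 10 * 0.3808
    = 3.81 dB

3.81 dB


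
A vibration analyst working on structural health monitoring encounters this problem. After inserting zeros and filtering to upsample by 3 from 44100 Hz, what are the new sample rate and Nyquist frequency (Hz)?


Step 1 — output sample rate after interpolation by L:
fs_out = L * fs_in = 3 * 44100 = 132300 Hz

Step 2 — Nyquist frequency of the output stream:
f_Nyq = fs_out / 2 = 132300 / 2 = 66150.0 Hz

fs_out = 132300 Hz; f_Nyquist = 66150.0 Hz


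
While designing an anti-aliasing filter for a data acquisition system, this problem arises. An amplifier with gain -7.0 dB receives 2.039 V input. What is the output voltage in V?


Output voltage from dB gain:
V_out = V_in * 10^(gain_dB / 20)
      = 2.039 * 10^(-7.0 / 20)
      = 2.039 * 0.446684
      = 0.9108 V

0.9108 V


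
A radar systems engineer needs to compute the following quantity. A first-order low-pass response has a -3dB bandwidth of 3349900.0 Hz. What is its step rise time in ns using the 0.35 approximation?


Rise time from bandwidth relationship:
tr = 0.35 / BW
   = 0.35 / 3349900.0
   = 1.044807308e-07 s
   = 104.4807 ns

104.4807 ns


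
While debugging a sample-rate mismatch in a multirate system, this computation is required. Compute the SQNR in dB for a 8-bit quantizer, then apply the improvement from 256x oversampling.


Step 1 — baseline SQNR at Nyquist:
SQNR_base = 6.02*N + 1.76
          = 6.02*8 + 1.76
          = 49.92 dB

Step 2 — oversampling processing gain:
G = 10*log10(OSR) = 10*log10(256) = 24.08 dB

Step 3 — total:
SQNR_total = 49.92 + 24.08 = 74.0 dB

Base SQNR = 49.92 dB; oversampled SQNR = 74.0 dB


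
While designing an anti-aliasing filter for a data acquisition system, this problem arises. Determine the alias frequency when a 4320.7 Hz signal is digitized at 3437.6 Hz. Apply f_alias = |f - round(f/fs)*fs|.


Compute the nearest integer multiple of fs to the signal:
n = round(4320.7 / 3437.6) = 1
f_alias = |4320.7 - 1 * 3437.6|
        = |4320.7 - 3437.6|
        = 883.1 Hz

883.1


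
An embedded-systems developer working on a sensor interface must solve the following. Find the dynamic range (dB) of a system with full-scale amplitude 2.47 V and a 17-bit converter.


Dynamic range from full-scale to LSB:
V_min = V_max / 2^bits = 2.47 / 2^17
DR = 20 * log10(V_max / V_min)
   = 20 * log10(2^17)
   = 20 * 17 * log10(2)
   = 102.35 dB

102.35 dB


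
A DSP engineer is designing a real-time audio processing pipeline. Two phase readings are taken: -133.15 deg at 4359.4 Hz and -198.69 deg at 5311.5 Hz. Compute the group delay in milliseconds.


Group delay from phase difference:
tau = -d(phi)/d(omega)
d(phi) = -65.54 deg = -1.143889 rad
d(omega) = 2*pi*(5311.5 - 4359.4) = 5982.2207 rad/s
tau = -(-1.143889) / 5982.2207
    = 0.1912 ms

0.1912 ms


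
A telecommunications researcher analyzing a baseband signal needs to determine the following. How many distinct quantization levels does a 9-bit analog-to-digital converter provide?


Number of quantization levels = 2^N
= 2^9
= 512

512


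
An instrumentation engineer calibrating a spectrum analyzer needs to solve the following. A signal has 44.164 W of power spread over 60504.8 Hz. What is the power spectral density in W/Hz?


Power spectral density:
PSD = P / BW
    = 44.164 / 60504.8
    = 0.00072993 W/Hz

0.00072993 W/Hz


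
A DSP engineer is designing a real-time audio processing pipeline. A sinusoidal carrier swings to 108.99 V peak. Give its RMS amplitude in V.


RMS voltage for a sinusoidal waveform:
V_rms = V_peak / sqrt(2)
      = 108.99 / 1.414214
      = 77.068 V

77.068 V


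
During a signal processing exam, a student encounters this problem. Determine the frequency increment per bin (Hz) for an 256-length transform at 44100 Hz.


DFT frequency resolution:
df = fs / N
   = 44100 / 256
   = 172.2656 Hz

172.2656 Hz
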